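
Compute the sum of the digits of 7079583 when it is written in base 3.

13

7079583 in base 3 is 111022200100210.
Digit sum: 1+1+1+0+2+2+2+0+0+1+0+0+2+1+0 = 13.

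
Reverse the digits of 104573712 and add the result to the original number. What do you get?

Reverse of 104573712 is 217375401.
104573712 + 217375401 = 321949113

321949113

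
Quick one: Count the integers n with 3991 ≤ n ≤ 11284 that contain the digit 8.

The integers in [3991, 11284] that contain the digit 8: 3998, 4008, 4018, 4028, 4038, 4048, …, 11283, 11284.
2678 qualify.

2678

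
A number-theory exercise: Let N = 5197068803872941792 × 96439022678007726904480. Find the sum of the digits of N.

159

5197068803872941792 × 96439022678007726904480 = 501200236235869124963485473051283384028160
Sum of its 42 digits: 159.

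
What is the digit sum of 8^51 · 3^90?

8^51 · 3^90 = 99655726916598916286571782198945245739521588660574273881847269564702056318891428998545408
Sum of its 89 digits: 468.

468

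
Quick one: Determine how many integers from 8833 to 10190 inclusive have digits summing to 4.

The integers in [8833, 10190] that have digits summing to 4: 10003, 10012, 10021, 10030, 10102, 10111, 10120.
7 qualify.

7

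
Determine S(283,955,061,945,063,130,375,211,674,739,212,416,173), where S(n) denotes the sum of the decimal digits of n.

152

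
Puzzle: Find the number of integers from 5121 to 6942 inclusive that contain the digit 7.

The integers in [5121, 6942] that contain the digit 7: 5127, 5137, 5147, 5157, 5167, 5170, …, 6927, 6937.
506 qualify.

506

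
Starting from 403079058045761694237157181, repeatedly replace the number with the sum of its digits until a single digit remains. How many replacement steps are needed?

2

403079058045761694237157181 → 113 → 5 (2 steps)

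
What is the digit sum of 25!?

25! = 15511210043330985984000000
Sum of its 26 digits: 72.

72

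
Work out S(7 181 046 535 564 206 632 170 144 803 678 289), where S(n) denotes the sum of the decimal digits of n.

7+1+8+1+0+4+6+5+3+5+5+6+4+2+0+6+6+3+2+1+7+0+1+4+4+8+0+3+6+7+8+2+8+9 = 142

142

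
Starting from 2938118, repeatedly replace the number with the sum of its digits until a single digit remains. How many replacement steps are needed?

2938118 → 32 → 5 (2 steps)

2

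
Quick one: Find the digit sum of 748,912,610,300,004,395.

7+4+8+9+1+2+6+1+0+3+0+0+0+0+4+3+9+5 = 62

62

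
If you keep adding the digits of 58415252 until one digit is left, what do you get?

5+8+4+1+5+2+5+2 = 32
3+2 = 5

5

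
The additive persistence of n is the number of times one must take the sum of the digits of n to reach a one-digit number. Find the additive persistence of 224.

1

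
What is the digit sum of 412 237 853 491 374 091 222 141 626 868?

4+1+2+2+3+7+8+5+3+4+9+1+3+7+4+0+9+1+2+2+2+1+4+1+6+2+6+8+6+8 = 121

121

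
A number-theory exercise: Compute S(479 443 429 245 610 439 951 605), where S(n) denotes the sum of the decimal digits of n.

4+7+9+4+4+3+4+2+9+2+4+5+6+1+0+4+3+9+9+5+1+6+0+5 = 106

106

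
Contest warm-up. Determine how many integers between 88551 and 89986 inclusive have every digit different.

The integers in [88551, 89986] that have every digit different: 89012, 89013, 89014, 89015, 89016, 89017, …, 89764, 89765.
336 qualify.

336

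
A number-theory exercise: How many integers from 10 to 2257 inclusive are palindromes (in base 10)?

112

The integers in [10, 2257] that are palindromes (in base 10): 11, 22, 33, 44, 55, 66, …, 2112, 2222.
112 qualify.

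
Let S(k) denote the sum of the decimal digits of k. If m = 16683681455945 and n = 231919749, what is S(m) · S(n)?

3195

S(16683681455945) = 1+6+6+8+3+6+8+1+4+5+5+9+4+5 = 71.
S(231919749) = 2+3+1+9+1+9+7+4+9 = 45.
71 · 45 = 3195.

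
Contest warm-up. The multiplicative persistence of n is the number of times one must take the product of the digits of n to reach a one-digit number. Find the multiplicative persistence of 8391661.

8391661 → 7776 → 2058 → 0 (3 steps)

3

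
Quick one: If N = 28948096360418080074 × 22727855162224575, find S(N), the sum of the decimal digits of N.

126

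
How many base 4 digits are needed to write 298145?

298145 in base 4 is 1020302201, which has 10 digits.

10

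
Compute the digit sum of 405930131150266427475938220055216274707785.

165

4+0+5+9+3+0+1+3+1+1+5+0+2+6+6+4+2+7+4+7+5+9+3+8+2+2+0+0+5+5+2+1+6+2+7+4+7+0+7+7+8+5 = 165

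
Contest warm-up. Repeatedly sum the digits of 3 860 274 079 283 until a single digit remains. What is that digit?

3+8+6+0+2+7+4+0+7+9+2+8+3 = 59
5+9 = 14
1+4 = 5
(Equivalently, 3 860 274 079 283 mod 9 = 5.)

5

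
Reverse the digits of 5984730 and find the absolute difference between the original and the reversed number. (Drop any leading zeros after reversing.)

Reverse of 5984730 is 374895.
|5984730 − 374895| = 5609835

5609835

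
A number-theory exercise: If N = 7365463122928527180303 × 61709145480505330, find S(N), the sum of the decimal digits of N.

7365463122928527180303 × 61709145480505330 = 454516435384093596891361490120462514990
Sum of its 39 digits: 168.

168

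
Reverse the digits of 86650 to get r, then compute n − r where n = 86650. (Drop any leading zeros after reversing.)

80982

Reverse of 86650 is 5668.
86650 − 5668 = 80982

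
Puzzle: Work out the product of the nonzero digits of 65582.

6×5×5×8×2 = 2400

2400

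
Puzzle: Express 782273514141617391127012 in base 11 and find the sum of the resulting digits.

782273514141617391127012 in base 11 is 96788849799109380559639.
Digit sum: 9+6+7+8+8+8+4+9+7+9+9+1+0+9+3+8+0+5+5+9+6+3+9 = 142.

142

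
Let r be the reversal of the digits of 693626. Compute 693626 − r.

67230

Reverse of 693626 is 626396.
693626 − 626396 = 67230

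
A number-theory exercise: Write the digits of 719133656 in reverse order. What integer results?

656331917

Reversing 719133656 gives 656331917.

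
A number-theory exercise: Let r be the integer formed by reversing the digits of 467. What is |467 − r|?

Reverse of 467 is 764.
|467 − 764| = 297

297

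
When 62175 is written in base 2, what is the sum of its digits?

12

62175 in base 2 is 1111001011011111.
Digit sum: 1+1+1+1+0+0+1+0+1+1+0+1+1+1+1+1 = 12.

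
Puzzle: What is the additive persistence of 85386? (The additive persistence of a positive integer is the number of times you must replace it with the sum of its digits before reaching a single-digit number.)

2

85386 → 30 → 3 (2 steps)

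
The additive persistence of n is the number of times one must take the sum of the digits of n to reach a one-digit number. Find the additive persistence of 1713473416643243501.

3

1713473416643243501 → 65 → 11 → 2 (3 steps)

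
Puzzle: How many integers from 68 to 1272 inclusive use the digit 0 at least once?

310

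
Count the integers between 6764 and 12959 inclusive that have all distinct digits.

2292

The integers in [6764, 12959] that have all distinct digits: 6780, 6781, 6782, 6783, 6784, 6785, …, 12957, 12958.
2292 qualify.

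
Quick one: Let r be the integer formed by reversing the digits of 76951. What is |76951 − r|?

60984

Reverse of 76951 is 15967.
|76951 − 15967| = 60984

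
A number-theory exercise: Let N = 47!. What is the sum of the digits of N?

47! = 258623241511168180642964355153611979969197632389120000000000
Sum of its 60 digits: 225.

225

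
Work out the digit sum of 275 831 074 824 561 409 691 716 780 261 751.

2+7+5+8+3+1+0+7+4+8+2+4+5+6+1+4+0+9+6+9+1+7+1+6+7+8+0+2+6+1+7+5+1 = 143

143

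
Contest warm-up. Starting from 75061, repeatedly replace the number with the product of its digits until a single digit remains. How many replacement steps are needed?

75061 → 0 (1 step)

1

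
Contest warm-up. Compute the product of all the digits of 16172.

1×6×1×7×2 = 84

84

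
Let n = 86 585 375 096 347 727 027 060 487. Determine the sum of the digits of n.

126

8+6+5+8+5+3+7+5+0+9+6+3+4+7+7+2+7+0+2+7+0+6+0+4+8+7 = 126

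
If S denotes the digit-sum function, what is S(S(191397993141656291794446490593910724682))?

18

First digit sum: 189.
1+8+9 = 18.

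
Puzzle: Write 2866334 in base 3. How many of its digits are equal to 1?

8

2866334 in base 3 is 12101121212112.
The digit 1 appears 8 times.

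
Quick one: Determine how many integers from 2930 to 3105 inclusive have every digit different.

101

The integers in [2930, 3105] that have every digit different: 2930, 2931, 2934, 2935, 2936, 2937, …, 3104, 3105.
101 qualify.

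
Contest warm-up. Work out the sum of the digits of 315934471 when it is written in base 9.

31

315934471 in base 9 is 730433551.
Digit sum: 7+3+0+4+3+3+5+5+1 = 31.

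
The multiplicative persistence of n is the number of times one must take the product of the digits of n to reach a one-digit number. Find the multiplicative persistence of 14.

1

14 → 4 (1 step)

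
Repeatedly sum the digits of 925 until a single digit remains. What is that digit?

7

9+2+5 = 16
1+6 = 7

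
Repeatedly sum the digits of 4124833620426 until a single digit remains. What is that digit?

9

4+1+2+4+8+3+3+6+2+0+4+2+6 = 45
4+5 = 9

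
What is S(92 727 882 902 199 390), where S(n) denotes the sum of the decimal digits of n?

9+2+7+2+7+8+8+2+9+0+2+1+9+9+3+9+0 = 87

87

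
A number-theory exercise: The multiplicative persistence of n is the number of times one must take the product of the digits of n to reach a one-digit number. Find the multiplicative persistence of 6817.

4

6817 → 336 → 54 → 20 → 0 (4 steps)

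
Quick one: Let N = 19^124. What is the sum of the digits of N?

703

19^124 = 367660114530800906465873503171504260443180707390998636651853943725368146367053922960204927445090292119794149642633720479449351258596632418488345388115789415921
Sum of its 159 digits: 703.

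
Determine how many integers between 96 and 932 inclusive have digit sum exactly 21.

The integers in [96, 932] that have digit sum exactly 21: 399, 489, 498, 579, 588, 597, …, 885, 894.
21 qualify.

21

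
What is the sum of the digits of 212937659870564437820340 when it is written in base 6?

70

212937659870564437820340 in base 6 is 544014523023332122223002541140.
Digit sum: 5+4+4+0+1+4+5+2+3+0+2+3+3+3+2+1+2+2+2+2+3+0+0+2+5+4+1+1+4+0 = 70.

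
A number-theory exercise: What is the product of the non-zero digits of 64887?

10752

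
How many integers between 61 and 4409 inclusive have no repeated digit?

2419

The integers in [61, 4409] that have no repeated digit: 61, 62, 63, 64, 65, 67, …, 4397, 4398.
2419 qualify.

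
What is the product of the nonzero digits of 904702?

9×4×7×2 = 504

504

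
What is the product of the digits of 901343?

9×0×1×3×4×3 = 0

0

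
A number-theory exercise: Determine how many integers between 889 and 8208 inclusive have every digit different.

The integers in [889, 8208] that have every digit different: 890, 891, 892, 893, 894, 895, …, 8206, 8207.
3726 qualify.

3726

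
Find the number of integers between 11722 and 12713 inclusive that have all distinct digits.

216

The integers in [11722, 12713] that have all distinct digits: 12034, 12035, 12036, 12037, 12038, 12039, …, 12708, 12709.
216 qualify.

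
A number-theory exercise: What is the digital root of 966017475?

9

9+6+6+0+1+7+4+7+5 = 45
4+5 = 9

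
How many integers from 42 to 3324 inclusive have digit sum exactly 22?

The integers in [42, 3324] that have digit sum exactly 22: 499, 589, 598, 679, 688, 697, …, 3289, 3298.
88 qualify.

88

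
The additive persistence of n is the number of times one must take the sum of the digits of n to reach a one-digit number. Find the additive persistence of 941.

2

941 → 14 → 5 (2 steps)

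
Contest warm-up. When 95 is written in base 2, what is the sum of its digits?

95 in base 2 is 1011111.
Digit sum: 1+0+1+1+1+1+1 = 6.

6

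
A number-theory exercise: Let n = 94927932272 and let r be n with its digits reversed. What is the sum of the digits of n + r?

Reversal of 94927932272 is 27223972949; 94927932272 + 27223972949 = 122151905221.
Digit sum of 122151905221: 1+2+2+1+5+1+9+0+5+2+2+1 = 31.

31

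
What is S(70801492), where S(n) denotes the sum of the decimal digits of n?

31

7+0+8+0+1+4+9+2 = 31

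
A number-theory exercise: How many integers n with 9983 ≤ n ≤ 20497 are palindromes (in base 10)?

The integers in [9983, 20497] that are palindromes (in base 10): 9999, 10001, 10101, 10201, 10301, 10401, …, 20302, 20402.
106 qualify.

106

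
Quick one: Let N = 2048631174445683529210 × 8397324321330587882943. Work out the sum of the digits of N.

183

2048631174445683529210 × 8397324321330587882943 = 17203020386608784636195277155876098601265030
Sum of its 44 digits: 183.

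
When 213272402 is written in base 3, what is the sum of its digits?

22

213272402 in base 3 is 112212022100201212.
Digit sum: 1+1+2+2+1+2+0+2+2+1+0+0+2+0+1+2+1+2 = 22.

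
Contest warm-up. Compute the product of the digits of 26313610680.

0

2×6×3×1×3×6×1×0×6×8×0 = 0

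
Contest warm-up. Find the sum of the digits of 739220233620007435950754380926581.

130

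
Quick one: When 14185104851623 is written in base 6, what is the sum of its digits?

14185104851623 in base 6 is 50100314110252251.
Digit sum: 5+0+1+0+0+3+1+4+1+1+0+2+5+2+2+5+1 = 33.

33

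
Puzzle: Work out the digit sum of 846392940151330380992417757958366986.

180

8+4+6+3+9+2+9+4+0+1+5+1+3+3+0+3+8+0+9+9+2+4+1+7+7+5+7+9+5+8+3+6+6+9+8+6 = 180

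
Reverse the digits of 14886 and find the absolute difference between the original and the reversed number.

Reverse of 14886 is 68841.
|14886 − 68841| = 53955

53955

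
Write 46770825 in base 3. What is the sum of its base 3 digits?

13

46770825 in base 3 is 10021000012111210.
Digit sum: 1+0+0+2+1+0+0+0+0+1+2+1+1+1+2+1+0 = 13.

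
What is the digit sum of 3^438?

3^438 = 95303657322458979924684712040634558814866548112120211949112233470079271715943273777169608379944991449760221745711948686191086511785353891697311843363531484849395576588810443801543255227646925044974485702824089
Sum of its 209 digits: 963.

963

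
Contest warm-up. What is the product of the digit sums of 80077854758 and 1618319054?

2242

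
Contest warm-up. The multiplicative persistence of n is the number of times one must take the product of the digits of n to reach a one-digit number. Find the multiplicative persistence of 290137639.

290137639 → 0 (1 step)

1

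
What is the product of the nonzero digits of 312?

6

3×1×2 = 6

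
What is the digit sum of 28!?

90

28! = 304888344611713860501504000000
Sum of its 30 digits: 90.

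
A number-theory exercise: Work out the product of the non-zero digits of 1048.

1×4×8 = 32

32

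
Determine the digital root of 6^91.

The digital root of n equals n mod 9 (or 9 when 9 | n), so we need 6^91 mod 9.
6^91 ≡ 0 (mod 9), so the digital root is 9.

9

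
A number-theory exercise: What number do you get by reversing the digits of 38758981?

18985783

Reversing 38758981 gives 18985783.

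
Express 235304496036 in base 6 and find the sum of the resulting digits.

26

235304496036 in base 6 is 300033011550500.
Digit sum: 3+0+0+0+3+3+0+1+1+5+5+0+5+0+0 = 26.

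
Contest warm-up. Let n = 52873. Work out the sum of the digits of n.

25

5+2+8+7+3 = 25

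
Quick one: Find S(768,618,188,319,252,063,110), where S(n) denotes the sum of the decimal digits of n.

86

7+6+8+6+1+8+1+8+8+3+1+9+2+5+2+0+6+3+1+1+0 = 86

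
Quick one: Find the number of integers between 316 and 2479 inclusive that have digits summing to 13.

171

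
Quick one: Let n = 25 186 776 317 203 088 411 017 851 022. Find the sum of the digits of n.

106

2+5+1+8+6+7+7+6+3+1+7+2+0+3+0+8+8+4+1+1+0+1+7+8+5+1+0+2+2 = 106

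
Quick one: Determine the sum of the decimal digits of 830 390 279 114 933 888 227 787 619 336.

8+3+0+3+9+0+2+7+9+1+1+4+9+3+3+8+8+8+2+2+7+7+8+7+6+1+9+3+3+6 = 147

147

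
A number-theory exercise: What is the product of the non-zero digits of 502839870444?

7741440

5×2×8×3×9×8×7×4×4×4 = 7741440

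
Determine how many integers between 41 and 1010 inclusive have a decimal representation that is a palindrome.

97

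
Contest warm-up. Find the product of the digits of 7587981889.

81285120

7×5×8×7×9×8×1×8×8×9 = 81285120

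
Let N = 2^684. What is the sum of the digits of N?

946

2^684 = 80263304161809898486953580976564463280492245526476651908848280381297792881730359224146523075524726123458602430056430323990164676669064390001339947061948865508349970567755807467524166227482951618519489314816
Sum of its 206 digits: 946.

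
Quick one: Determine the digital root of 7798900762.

1

7+7+9+8+9+0+0+7+6+2 = 55
5+5 = 10
1+0 = 1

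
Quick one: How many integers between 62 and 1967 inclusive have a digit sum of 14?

The integers in [62, 1967] that have a digit sum of 14: 68, 77, 86, 95, 149, 158, …, 1931, 1940.
149 qualify.

149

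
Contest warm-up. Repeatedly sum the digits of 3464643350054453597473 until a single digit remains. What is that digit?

3+4+6+4+6+4+3+3+5+0+0+5+4+4+5+3+5+9+7+4+7+3 = 94
9+4 = 13
1+3 = 4

4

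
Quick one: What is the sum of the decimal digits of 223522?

16

2+2+3+5+2+2 = 16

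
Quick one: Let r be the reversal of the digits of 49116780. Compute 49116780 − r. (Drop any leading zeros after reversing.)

Reverse of 49116780 is 8761194.
49116780 − 8761194 = 40355586

40355586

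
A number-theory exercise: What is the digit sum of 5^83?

5^83 = 10339757656912845935892608650874535669572651386260986328125
Sum of its 59 digits: 290.

290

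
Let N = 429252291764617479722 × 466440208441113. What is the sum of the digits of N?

123

429252291764617479722 × 466440208441113 = 200220528444513630459131172508610586
Sum of its 36 digits: 123.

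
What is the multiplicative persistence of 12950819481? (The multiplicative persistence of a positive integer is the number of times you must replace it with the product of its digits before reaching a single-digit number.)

1

12950819481 → 0 (1 step)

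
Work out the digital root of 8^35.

8

The digital root of n equals n mod 9 (or 9 when 9 | n), so we need 8^35 mod 9.
8^35 ≡ 8 (mod 9), so the digital root is 8.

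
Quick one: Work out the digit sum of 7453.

19

7+4+5+3 = 19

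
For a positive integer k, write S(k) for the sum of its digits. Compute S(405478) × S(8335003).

S(405478) = 4+0+5+4+7+8 = 28.
S(8335003) = 8+3+3+5+0+0+3 = 22.
28 · 22 = 616.

616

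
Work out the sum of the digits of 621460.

6+2+1+4+6+0 = 19

19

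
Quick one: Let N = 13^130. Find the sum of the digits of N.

706

13^130 = 6495847189879200919523571558866128178519676272281183726839381003906688615833519556218736219093975317609794137607877958572218335473711513642939049
Sum of its 145 digits: 706.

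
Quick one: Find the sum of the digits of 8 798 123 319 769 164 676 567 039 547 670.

8+7+9+8+1+2+3+3+1+9+7+6+9+1+6+4+6+7+6+5+6+7+0+3+9+5+4+7+6+7+0 = 162

162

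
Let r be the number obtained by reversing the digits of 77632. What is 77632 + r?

101309

Reverse of 77632 is 23677.
77632 + 23677 = 101309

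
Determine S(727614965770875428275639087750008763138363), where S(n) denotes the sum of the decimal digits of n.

202

7+2+7+6+1+4+9+6+5+7+7+0+8+7+5+4+2+8+2+7+5+6+3+9+0+8+7+7+5+0+0+0+8+7+6+3+1+3+8+3+6+3 = 202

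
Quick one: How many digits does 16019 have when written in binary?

16019 in base 2 is 11111010010011, which has 14 digits.

14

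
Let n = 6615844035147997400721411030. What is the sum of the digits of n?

6+6+1+5+8+4+4+0+3+5+1+4+7+9+9+7+4+0+0+7+2+1+4+1+1+0+3+0 = 102

102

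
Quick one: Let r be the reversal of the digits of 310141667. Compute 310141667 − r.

-455999346

Reverse of 310141667 is 766141013.
310141667 − 766141013 = -455999346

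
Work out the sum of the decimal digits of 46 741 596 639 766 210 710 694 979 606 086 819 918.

196

4+6+7+4+1+5+9+6+6+3+9+7+6+6+2+1+0+7+1+0+6+9+4+9+7+9+6+0+6+0+8+6+8+1+9+9+1+8 = 196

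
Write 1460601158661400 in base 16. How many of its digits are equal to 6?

1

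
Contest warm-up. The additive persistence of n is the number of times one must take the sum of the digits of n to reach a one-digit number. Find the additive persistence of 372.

372 → 12 → 3 (2 steps)

2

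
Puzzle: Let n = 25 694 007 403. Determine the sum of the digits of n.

2+5+6+9+4+0+0+7+4+0+3 = 40

40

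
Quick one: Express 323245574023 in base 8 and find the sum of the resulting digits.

43

323245574023 in base 8 is 4550274003607.
Digit sum: 4+5+5+0+2+7+4+0+0+3+6+0+7 = 43.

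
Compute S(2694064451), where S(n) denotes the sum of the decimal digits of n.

2+6+9+4+0+6+4+4+5+1 = 41

41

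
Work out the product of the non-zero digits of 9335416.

9×3×3×5×4×1×6 = 9720

9720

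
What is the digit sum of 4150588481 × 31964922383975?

127

4150588481 × 31964922383975 = 132673238642985693991975
Sum of its 24 digits: 127.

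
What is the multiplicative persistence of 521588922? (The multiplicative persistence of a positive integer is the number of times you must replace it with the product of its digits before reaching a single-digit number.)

2

521588922 → 115200 → 0 (2 steps)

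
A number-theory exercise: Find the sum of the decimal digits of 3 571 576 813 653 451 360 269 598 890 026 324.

3+5+7+1+5+7+6+8+1+3+6+5+3+4+5+1+3+6+0+2+6+9+5+9+8+8+9+0+0+2+6+3+2+4 = 152

152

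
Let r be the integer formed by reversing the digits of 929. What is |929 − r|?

Reverse of 929 is 929.
|929 − 929| = 0

0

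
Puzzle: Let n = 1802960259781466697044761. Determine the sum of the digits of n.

1+8+0+2+9+6+0+2+5+9+7+8+1+4+6+6+6+9+7+0+4+4+7+6+1 = 118

118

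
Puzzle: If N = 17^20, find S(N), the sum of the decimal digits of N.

82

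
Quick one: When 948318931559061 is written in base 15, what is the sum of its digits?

948318931559061 in base 15 is 7497E41DD8926.
Digit sum: 7+4+9+7+14+4+1+13+13+8+9+2+6 = 97.

97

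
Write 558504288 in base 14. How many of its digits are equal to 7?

558504288 in base 14 is 54264796.
The digit 7 appears 1 time.

1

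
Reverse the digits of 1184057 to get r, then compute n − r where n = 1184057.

-6320754

Reverse of 1184057 is 7504811.
1184057 − 7504811 = -6320754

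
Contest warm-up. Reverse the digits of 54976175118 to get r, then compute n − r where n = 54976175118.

Reverse of 54976175118 is 81157167945.
54976175118 − 81157167945 = -26180992827

-26180992827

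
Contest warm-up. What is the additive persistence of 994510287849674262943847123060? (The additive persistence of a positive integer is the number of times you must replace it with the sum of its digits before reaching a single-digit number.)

994510287849674262943847123060 → 140 → 5 (2 steps)

2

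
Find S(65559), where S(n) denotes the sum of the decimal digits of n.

6+5+5+5+9 = 30

30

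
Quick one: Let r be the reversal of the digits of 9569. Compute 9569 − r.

-90

Reverse of 9569 is 9659.
9569 − 9659 = -90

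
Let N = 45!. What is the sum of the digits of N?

207

45! = 119622220865480194561963161495657715064383733760000000000
Sum of its 57 digits: 207.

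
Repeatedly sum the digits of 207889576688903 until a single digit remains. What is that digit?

5

2+0+7+8+8+9+5+7+6+6+8+8+9+0+3 = 86
8+6 = 14
1+4 = 5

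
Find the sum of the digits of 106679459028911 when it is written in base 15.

106679459028911 in base 15 is C4EE9E33625B.
Digit sum: 12+4+14+14+9+14+3+3+6+2+5+11 = 97.

97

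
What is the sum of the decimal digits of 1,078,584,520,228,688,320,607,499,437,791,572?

159

1+0+7+8+5+8+4+5+2+0+2+2+8+6+8+8+3+2+0+6+0+7+4+9+9+4+3+7+7+9+1+5+7+2 = 159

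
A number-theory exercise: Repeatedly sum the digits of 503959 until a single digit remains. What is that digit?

5+0+3+9+5+9 = 31
3+1 = 4

4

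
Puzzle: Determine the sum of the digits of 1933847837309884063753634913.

135

1+9+3+3+8+4+7+8+3+7+3+0+9+8+8+4+0+6+3+7+5+3+6+3+4+9+1+3 = 135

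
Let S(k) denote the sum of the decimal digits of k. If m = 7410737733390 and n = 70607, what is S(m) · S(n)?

1080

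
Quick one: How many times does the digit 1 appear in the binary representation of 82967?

7

82967 in base 2 is 10100010000010111.
The digit 1 appears 7 times.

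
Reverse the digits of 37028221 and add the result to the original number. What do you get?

49310294

Reverse of 37028221 is 12282073.
37028221 + 12282073 = 49310294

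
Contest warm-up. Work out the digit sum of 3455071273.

37

3+4+5+5+0+7+1+2+7+3 = 37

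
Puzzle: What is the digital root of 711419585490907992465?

6

7+1+1+4+1+9+5+8+5+4+9+0+9+0+7+9+9+2+4+6+5 = 105
1+0+5 = 6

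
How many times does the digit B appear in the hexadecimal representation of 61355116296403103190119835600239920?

2

61355116296403103190119835600239920 in base 16 is BD10A70F9522B10592D5588D13D30.
The digit B appears 2 times.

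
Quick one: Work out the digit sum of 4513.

13

4+5+1+3 = 13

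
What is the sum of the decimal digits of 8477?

8+4+7+7 = 26

26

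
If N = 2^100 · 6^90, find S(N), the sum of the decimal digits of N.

2^100 · 6^90 = 13696578814908776479995762192028953476669713855460190428847391707113327611954842704750673885791256576
Sum of its 101 digits: 504.

504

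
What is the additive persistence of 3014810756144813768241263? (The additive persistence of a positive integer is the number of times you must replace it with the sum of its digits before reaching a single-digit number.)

3

3014810756144813768241263 → 95 → 14 → 5 (3 steps)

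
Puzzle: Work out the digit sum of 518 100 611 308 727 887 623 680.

5+1+8+1+0+0+6+1+1+3+0+8+7+2+7+8+8+7+6+2+3+6+8+0 = 98

98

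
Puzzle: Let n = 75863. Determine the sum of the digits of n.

7+5+8+6+3 = 29

29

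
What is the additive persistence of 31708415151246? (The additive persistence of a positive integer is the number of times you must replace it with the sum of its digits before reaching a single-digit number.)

31708415151246 → 48 → 12 → 3 (3 steps)

3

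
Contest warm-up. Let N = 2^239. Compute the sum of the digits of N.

2^239 = 883423532389192164791648750371459257913741948437809479060803100646309888
Sum of its 72 digits: 338.

338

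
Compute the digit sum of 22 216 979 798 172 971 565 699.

129

2+2+2+1+6+9+7+9+7+9+8+1+7+2+9+7+1+5+6+5+6+9+9 = 129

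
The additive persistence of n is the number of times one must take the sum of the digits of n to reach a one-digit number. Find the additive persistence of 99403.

99403 → 25 → 7 (2 steps)

2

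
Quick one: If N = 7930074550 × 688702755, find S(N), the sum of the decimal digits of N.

7930074550 × 688702755 = 5461464189940385250
Sum of its 19 digits: 84.

84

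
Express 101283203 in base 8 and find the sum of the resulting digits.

101283203 in base 8 is 602272603.
Digit sum: 6+0+2+2+7+2+6+0+3 = 28.

28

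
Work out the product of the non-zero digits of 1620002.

24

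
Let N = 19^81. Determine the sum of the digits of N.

523

19^81 = 37935138777825626081921793537883175111660882975396868589425211875005368072659738180509867983917766065619
Sum of its 104 digits: 523.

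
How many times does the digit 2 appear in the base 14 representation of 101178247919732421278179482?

101178247919732421278179482 in base 14 is 6253C907CA101D5150030CA.
The digit 2 appears 1 time.

1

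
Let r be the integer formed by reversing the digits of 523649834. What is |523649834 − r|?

Reverse of 523649834 is 438946325.
|523649834 − 438946325| = 84703509

84703509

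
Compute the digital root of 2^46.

The digital root of n equals n mod 9 (or 9 when 9 | n), so we need 2^46 mod 9.
2^46 ≡ 7 (mod 9), so the digital root is 7.

7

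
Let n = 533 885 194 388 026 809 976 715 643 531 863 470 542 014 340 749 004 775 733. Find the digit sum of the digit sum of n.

11

First digit sum: 254.
2+5+4 = 11.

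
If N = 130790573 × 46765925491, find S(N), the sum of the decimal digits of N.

77

130790573 × 46765925491 = 6116542191843196343
Sum of its 19 digits: 77.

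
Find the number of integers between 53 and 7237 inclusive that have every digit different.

The integers in [53, 7237] that have every digit different: 53, 54, 56, 57, 58, 59, …, 7235, 7236.
3845 qualify.

3845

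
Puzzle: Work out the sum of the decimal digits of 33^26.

180

33^26 = 3029440567724122650310590907598574786369
Sum of its 40 digits: 180.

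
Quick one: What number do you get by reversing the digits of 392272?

272293

Reversing 392272 gives 272293.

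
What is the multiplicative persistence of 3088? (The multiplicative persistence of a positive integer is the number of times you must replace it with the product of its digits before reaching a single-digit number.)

1

3088 → 0 (1 step)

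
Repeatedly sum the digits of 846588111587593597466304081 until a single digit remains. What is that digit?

6

8+4+6+5+8+8+1+1+1+5+8+7+5+9+3+5+9+7+4+6+6+3+0+4+0+8+1 = 132
1+3+2 = 6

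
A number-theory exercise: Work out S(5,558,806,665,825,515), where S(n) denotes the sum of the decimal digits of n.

5+5+5+8+8+0+6+6+6+5+8+2+5+5+1+5 = 80

80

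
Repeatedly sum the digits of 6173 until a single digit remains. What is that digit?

8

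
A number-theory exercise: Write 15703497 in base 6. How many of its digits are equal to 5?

1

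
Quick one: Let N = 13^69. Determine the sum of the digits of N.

13^69 = 72793283424406571200160654426947096564972967042568163121501997737880143476573
Sum of its 77 digits: 343.

343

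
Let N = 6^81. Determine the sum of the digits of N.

6^81 = 1072139461476102327188594863736626789369714638009610458844102656
Sum of its 64 digits: 288.

288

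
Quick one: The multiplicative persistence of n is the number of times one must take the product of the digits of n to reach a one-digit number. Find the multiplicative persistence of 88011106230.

1

88011106230 → 0 (1 step)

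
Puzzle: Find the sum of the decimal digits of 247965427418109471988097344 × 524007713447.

200

247965427418109471988097344 × 524007713447 = 129935796635271585256015386429493784768
Sum of its 39 digits: 200.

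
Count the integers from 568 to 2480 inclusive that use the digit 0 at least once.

525

The integers in [568, 2480] that use the digit 0 at least once: 570, 580, 590, 600, 601, 602, …, 2470, 2480.
525 qualify.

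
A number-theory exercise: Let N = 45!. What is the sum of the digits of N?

207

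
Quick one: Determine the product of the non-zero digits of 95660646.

233280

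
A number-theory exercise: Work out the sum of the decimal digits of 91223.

9+1+2+2+3 = 17

17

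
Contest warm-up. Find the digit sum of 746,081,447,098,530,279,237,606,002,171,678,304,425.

7+4+6+0+8+1+4+4+7+0+9+8+5+3+0+2+7+9+2+3+7+6+0+6+0+0+2+1+7+1+6+7+8+3+0+4+4+2+5 = 158

158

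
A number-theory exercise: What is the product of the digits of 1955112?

450

1×9×5×5×1×1×2 = 450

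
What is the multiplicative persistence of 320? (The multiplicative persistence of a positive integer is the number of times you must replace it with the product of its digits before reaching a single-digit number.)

1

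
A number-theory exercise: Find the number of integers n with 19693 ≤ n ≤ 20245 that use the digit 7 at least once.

181

The integers in [19693, 20245] that use the digit 7 at least once: 19697, 19700, 19701, 19702, 19703, 19704, …, 20227, 20237.
181 qualify.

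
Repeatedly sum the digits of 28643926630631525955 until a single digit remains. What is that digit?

2+8+6+4+3+9+2+6+6+3+0+6+3+1+5+2+5+9+5+5 = 90
9+0 = 9

9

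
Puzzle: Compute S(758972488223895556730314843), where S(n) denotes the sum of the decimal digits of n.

136

7+5+8+9+7+2+4+8+8+2+2+3+8+9+5+5+5+6+7+3+0+3+1+4+8+4+3 = 136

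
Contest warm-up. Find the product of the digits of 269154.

2×6×9×1×5×4 = 2160

2160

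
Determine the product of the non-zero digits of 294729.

9072

2×9×4×7×2×9 = 9072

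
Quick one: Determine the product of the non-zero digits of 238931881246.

3981312

2×3×8×9×3×1×8×8×1×2×4×6 = 3981312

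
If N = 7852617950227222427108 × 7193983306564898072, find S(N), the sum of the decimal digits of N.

208

7852617950227222427108 × 7193983306564898072 = 56491602446766505787599703770036469735776
Sum of its 41 digits: 208.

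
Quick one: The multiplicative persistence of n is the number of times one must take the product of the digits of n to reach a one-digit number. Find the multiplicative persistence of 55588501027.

1

55588501027 → 0 (1 step)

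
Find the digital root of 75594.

3

7+5+5+9+4 = 30
3+0 = 3
(Equivalently, 75594 mod 9 = 3.)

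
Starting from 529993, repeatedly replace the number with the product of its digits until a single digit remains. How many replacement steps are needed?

2

529993 → 21870 → 0 (2 steps)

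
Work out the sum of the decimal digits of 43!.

180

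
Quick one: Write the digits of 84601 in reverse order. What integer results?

Reversing 84601 gives 10648.

10648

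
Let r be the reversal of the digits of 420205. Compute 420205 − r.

Reverse of 420205 is 502024.
420205 − 502024 = -81819

-81819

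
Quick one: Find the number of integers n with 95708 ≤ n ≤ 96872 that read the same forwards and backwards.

The integers in [95708, 96872] that read the same forwards and backwards: 95759, 95859, 95959, 96069, 96169, 96269, …, 96769, 96869.
12 qualify.

12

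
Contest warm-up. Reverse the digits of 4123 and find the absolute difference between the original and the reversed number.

Reverse of 4123 is 3214.
|4123 − 3214| = 909

909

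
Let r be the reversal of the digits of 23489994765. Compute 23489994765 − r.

Reverse of 23489994765 is 56749998432.
23489994765 − 56749998432 = -33260003667

-33260003667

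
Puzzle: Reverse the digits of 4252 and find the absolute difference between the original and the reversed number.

1728

Reverse of 4252 is 2524.
|4252 − 2524| = 1728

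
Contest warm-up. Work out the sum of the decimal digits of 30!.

117

30! = 265252859812191058636308480000000
Sum of its 33 digits: 117.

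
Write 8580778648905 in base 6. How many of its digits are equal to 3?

4

8580778648905 in base 6 is 30125542202034133.
The digit 3 appears 4 times.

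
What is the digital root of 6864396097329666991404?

6+8+6+4+3+9+6+0+9+7+3+2+9+6+6+6+9+9+1+4+0+4 = 117
1+1+7 = 9

9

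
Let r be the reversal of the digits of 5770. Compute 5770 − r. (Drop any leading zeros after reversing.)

4995

Reverse of 5770 is 775.
5770 − 775 = 4995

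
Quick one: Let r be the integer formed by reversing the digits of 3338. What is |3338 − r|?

Reverse of 3338 is 8333.
|3338 − 8333| = 4995

4995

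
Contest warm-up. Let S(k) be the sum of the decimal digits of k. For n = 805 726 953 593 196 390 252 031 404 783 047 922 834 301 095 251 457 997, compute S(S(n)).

First digit sum: 235.
2+3+5 = 10.

10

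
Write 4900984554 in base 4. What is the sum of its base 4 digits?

4900984554 in base 4 is 10210013301123222.
Digit sum: 1+0+2+1+0+0+1+3+3+0+1+1+2+3+2+2+2 = 24.

24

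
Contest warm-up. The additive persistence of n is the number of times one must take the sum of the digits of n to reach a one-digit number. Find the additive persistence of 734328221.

734328221 → 32 → 5 (2 steps)

2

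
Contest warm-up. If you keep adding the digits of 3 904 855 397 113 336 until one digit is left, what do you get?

7

3+9+0+4+8+5+5+3+9+7+1+1+3+3+3+6 = 70
7+0 = 7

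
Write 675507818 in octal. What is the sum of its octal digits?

675507818 in base 8 is 5020667152.
Digit sum: 5+0+2+0+6+6+7+1+5+2 = 34.

34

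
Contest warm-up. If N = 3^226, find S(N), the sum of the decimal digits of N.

468

3^226 = 675155121849745212129793196759870681725592001960937203444022441244641816765582369161757600591162976283304329
Sum of its 108 digits: 468.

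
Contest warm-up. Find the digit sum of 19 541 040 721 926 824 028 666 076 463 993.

140

1+9+5+4+1+0+4+0+7+2+1+9+2+6+8+2+4+0+2+8+6+6+6+0+7+6+4+6+3+9+9+3 = 140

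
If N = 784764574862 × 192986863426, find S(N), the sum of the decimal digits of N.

784764574862 × 192986863426 = 151449253830455746797212
Sum of its 24 digits: 104.

104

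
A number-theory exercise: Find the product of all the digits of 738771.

8232

7×3×8×7×7×1 = 8232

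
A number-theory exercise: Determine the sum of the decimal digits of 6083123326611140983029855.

96

6+0+8+3+1+2+3+3+2+6+6+1+1+1+4+0+9+8+3+0+2+9+8+5+5 = 96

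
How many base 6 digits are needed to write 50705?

7

50705 in base 6 is 1030425, which has 7 digits.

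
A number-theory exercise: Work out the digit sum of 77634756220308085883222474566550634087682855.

7+7+6+3+4+7+5+6+2+2+0+3+0+8+0+8+5+8+8+3+2+2+2+4+7+4+5+6+6+5+5+0+6+3+4+0+8+7+6+8+2+8+5+5 = 202

202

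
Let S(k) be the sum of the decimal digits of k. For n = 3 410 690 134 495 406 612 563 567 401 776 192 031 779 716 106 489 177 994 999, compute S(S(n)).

9

First digit sum: 270.
2+7+0 = 9.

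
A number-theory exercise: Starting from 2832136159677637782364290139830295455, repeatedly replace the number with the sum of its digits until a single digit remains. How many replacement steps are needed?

2832136159677637782364290139830295455 → 171 → 9 (2 steps)

2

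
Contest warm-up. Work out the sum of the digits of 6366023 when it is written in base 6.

6366023 in base 6 is 344240155.
Digit sum: 3+4+4+2+4+0+1+5+5 = 28.

28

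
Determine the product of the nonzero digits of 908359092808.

11197440

9×8×3×5×9×9×2×8×8 = 11197440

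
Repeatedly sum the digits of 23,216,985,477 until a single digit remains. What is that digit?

9

2+3+2+1+6+9+8+5+4+7+7 = 54
5+4 = 9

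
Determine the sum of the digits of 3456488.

3+4+5+6+4+8+8 = 38

38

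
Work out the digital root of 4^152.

7

The digital root of n equals n mod 9 (or 9 when 9 | n), so we need 4^152 mod 9.
4^152 ≡ 7 (mod 9), so the digital root is 7.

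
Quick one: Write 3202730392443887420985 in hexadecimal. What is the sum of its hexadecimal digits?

3202730392443887420985 in base 16 is AD9ED0132285520639.
Digit sum: 10+13+9+14+13+0+1+3+2+2+8+5+5+2+0+6+3+9 = 105.

105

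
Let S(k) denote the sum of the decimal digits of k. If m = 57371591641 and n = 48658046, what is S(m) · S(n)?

2009

S(57371591641) = 5+7+3+7+1+5+9+1+6+4+1 = 49.
S(48658046) = 4+8+6+5+8+0+4+6 = 41.
49 · 41 = 2009.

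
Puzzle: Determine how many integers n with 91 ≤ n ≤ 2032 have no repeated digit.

The integers in [91, 2032] that have no repeated digit: 91, 92, 93, 94, 95, 96, …, 2019, 2031.
1168 qualify.

1168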